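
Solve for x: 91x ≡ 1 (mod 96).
19

gcd(91, 96) = 1, so the inverse exists.
Extended Euclidean algorithm on (96, 91):
96 = 1 × 91 + 5  ⟹  5 = (1)·96 + (-1)·91
91 = 18 × 5 + 1  ⟹  1 = (-18)·96 + (19)·91
So (19)·91 ≡ 1 (mod 96), i.e. 91^(-1) ≡ 19 (mod 96).
Check: 91 × 19 = 1729 ≡ 1 (mod 96)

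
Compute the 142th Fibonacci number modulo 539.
265

Matrix identity: Q^n = [[F_(n+1), F_n], [F_n, F_(n-1)]] with Q = [[1,1],[1,0]].
n = 142 = 10001110₂. Square-and-multiply, entries mod 539:
Q^1 = [[1,1],[1,0]]
Q^2 = (Q^1)² = [[2,1],[1,1]]
Q^4 = (Q^2)² = [[5,3],[3,2]]
Q^8 = (Q^4)² = [[34,21],[21,13]]
Q^17 = (Q^8)²·Q = [[428,519],[519,448]]
Q^35 = (Q^17)²·Q = [[52,324],[324,267]]
Q^71 = (Q^35)²·Q = [[287,419],[419,407]]
Q^142 = (Q^71)² = [[288,265],[265,23]]
F_142 mod 539 = Q^142[0][1] = 265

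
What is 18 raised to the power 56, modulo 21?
9

Repeated squaring. Binary of 56 = 111000.
18^1 ≡ 18 (mod 21); 18^2 ≡ 9 (mod 21); 18^4 ≡ 18 (mod 21); 18^8 ≡ 9 (mod 21); 18^16 ≡ 18 (mod 21); 18^32 ≡ 9 (mod 21)
18^56 = 18^8 × 18^16 × 18^32 ≡ 9 (mod 21)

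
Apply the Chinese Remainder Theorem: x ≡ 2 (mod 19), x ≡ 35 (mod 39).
230

Using Chinese Remainder Theorem:
M = 19 × 39 = 741
M1 = 39, M2 = 19
y1 = 39^(-1) mod 19 = 1
y2 = 19^(-1) mod 39 = 37
x = (2×39×1 + 35×19×37) mod 741 = 230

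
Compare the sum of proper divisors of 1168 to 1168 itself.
deficient

Proper divisors of 1168: sum = 1 + 2 + 4 + 8 + 16 + 73 + 146 + 292 + 584 = 1126
Since 1126 < 1168, 1168 is deficient.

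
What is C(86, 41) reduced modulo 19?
17

Using Lucas' theorem:
Write n=86 and k=41 in base 19:
n in base 19: [4, 10]
k in base 19: [2, 3]
C(86,41) mod 19 = ∏ C(n_i, k_i) mod 19
Digit binomials (mod 19): C(4,2) = 6; C(10,3) = 120 ≡ 6
Product: 6 × 6 = 36 ≡ 17 (mod 19)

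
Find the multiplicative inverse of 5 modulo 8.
5

gcd(5, 8) = 1, so the inverse exists.
Extended Euclidean algorithm on (8, 5):
8 = 1 × 5 + 3  ⟹  3 = (1)·8 + (-1)·5
5 = 1 × 3 + 2  ⟹  2 = (-1)·8 + (2)·5
3 = 1 × 2 + 1  ⟹  1 = (2)·8 + (-3)·5
So (-3)·5 ≡ 1 (mod 8), i.e. 5^(-1) ≡ -3 ≡ 5 (mod 8).
Check: 5 × 5 = 25 ≡ 1 (mod 8)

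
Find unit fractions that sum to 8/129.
1/17 + 1/314 + 1/137721 + 1/31611652014

Greedy algorithm:
8/129: ceiling(129/8) = 17, use 1/17
7/2193: ceiling(2193/7) = 314, use 1/314
5/688602: ceiling(688602/5) = 137721, use 1/137721
1/31611652014: ceiling(31611652014/1) = 31611652014, use 1/31611652014
Result: 8/129 = 1/17 + 1/314 + 1/137721 + 1/31611652014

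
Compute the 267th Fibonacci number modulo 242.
178

Matrix identity: Q^n = [[F_(n+1), F_n], [F_n, F_(n-1)]] with Q = [[1,1],[1,0]].
n = 267 = 100001011₂. Square-and-multiply, entries mod 242:
Q^1 = [[1,1],[1,0]]
Q^2 = (Q^1)² = [[2,1],[1,1]]
Q^4 = (Q^2)² = [[5,3],[3,2]]
Q^8 = (Q^4)² = [[34,21],[21,13]]
Q^16 = (Q^8)² = [[145,19],[19,126]]
Q^33 = (Q^16)²·Q = [[157,90],[90,67]]
Q^66 = (Q^33)² = [[79,74],[74,5]]
Q^133 = (Q^66)²·Q = [[25,101],[101,166]]
Q^267 = (Q^133)²·Q = [[109,178],[178,173]]
F_267 mod 242 = Q^267[0][1] = 178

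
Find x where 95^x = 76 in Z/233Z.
152

Baby-step giant-step with step n = ⌈√233⌉ = 16.
Baby steps 95^j mod 233 (j:value) for j=0..15: 0:1, 1:95, 2:171, 3:168, 4:116, 5:69, 6:31, 7:149, 8:175, 9:82, 10:101, 11:42, 12:29, 13:192, 14:66, 15:212.
Giant-step multiplier: 95^(-16) ≡ 95^(232-16) = 95^216 ≡ 16 (mod 233).
Giant steps γ_i = 76·16^i mod 233: γ_0=76, γ_1=51, γ_2=117, γ_3=8, γ_4=128, γ_5=184, γ_6=148, γ_7=38, γ_8=142, γ_9=175 (in table at j=8).
x = i·n + j = 9·16 + 8 = 152.
Check: 95^152 ≡ 76 (mod 233).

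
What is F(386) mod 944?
433

Matrix identity: Q^n = [[F_(n+1), F_n], [F_n, F_(n-1)]] with Q = [[1,1],[1,0]].
n = 386 = 110000010₂. Square-and-multiply, entries mod 944:
Q^1 = [[1,1],[1,0]]
Q^3 = (Q^1)²·Q = [[3,2],[2,1]]
Q^6 = (Q^3)² = [[13,8],[8,5]]
Q^12 = (Q^6)² = [[233,144],[144,89]]
Q^24 = (Q^12)² = [[449,112],[112,337]]
Q^48 = (Q^24)² = [[801,240],[240,561]]
Q^96 = (Q^48)² = [[641,256],[256,385]]
Q^193 = (Q^96)²·Q = [[865,641],[641,224]]
Q^386 = (Q^193)² = [[818,433],[433,385]]
F_386 mod 944 = Q^386[0][1] = 433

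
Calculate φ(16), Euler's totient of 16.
8

16 = 2^4
φ(n) = n × ∏(1 - 1/p) for each prime p dividing n
φ(16) = 16 × (1 - 1/2) = 8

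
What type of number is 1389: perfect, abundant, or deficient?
deficient

Proper divisors of 1389: sum = 1 + 3 + 463 = 467
Since 467 < 1389, 1389 is deficient.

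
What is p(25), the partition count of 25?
1958

p(n) counts ways to write n as a sum of positive integers (order ignored).
Euler's pentagonal recurrence: p(k) = p(k-1) + p(k-2) - p(k-5) - p(k-7) + p(k-12) + p(k-15) - ... (offsets j(3j∓1)/2, signs ++--, p(0)=1, p(<0)=0).
DP table for k = 0..24: p(0)=1, p(1)=1, p(2)=2, p(3)=3, p(4)=5, p(5)=7, p(6)=11, p(7)=15, p(8)=22, p(9)=30, p(10)=42, p(11)=56, p(12)=77, p(13)=101, p(14)=135, p(15)=176, p(16)=231, p(17)=297, p(18)=385, p(19)=490, p(20)=627, p(21)=792, p(22)=1002, p(23)=1255, p(24)=1575.
Final step: p(25) = p(24) + p(23) - p(20) - p(18) + p(13) + p(10) - p(3)
= 1575 + 1255 - 627 - 385 + 101 + 42 - 3
= 1958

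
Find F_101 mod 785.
416

Matrix identity: Q^n = [[F_(n+1), F_n], [F_n, F_(n-1)]] with Q = [[1,1],[1,0]].
n = 101 = 1100101₂. Square-and-multiply, entries mod 785:
Q^1 = [[1,1],[1,0]]
Q^3 = (Q^1)²·Q = [[3,2],[2,1]]
Q^6 = (Q^3)² = [[13,8],[8,5]]
Q^12 = (Q^6)² = [[233,144],[144,89]]
Q^25 = (Q^12)²·Q = [[503,450],[450,53]]
Q^50 = (Q^25)² = [[209,570],[570,424]]
Q^101 = (Q^50)²·Q = [[126,416],[416,495]]
F_101 mod 785 = Q^101[0][1] = 416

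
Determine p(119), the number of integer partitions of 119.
1653668665

p(n) counts ways to write n as a sum of positive integers (order ignored).
Euler's pentagonal recurrence: p(k) = p(k-1) + p(k-2) - p(k-5) - p(k-7) + p(k-12) + p(k-15) - ... (offsets j(3j∓1)/2, signs ++--, p(0)=1, p(<0)=0).
DP table for k = 0..118: p(0)=1, p(1)=1, p(2)=2, p(3)=3, p(4)=5, p(5)=7, p(6)=11, p(7)=15, p(8)=22, p(9)=30, p(10)=42, p(11)=56, p(12)=77, p(13)=101, p(14)=135, p(15)=176, p(16)=231, p(17)=297, p(18)=385, p(19)=490, p(20)=627, p(21)=792, p(22)=1002, p(23)=1255, p(24)=1575, p(25)=1958, p(26)=2436, p(27)=3010, p(28)=3718, p(29)=4565, p(30)=5604, p(31)=6842, p(32)=8349, p(33)=10143, p(34)=12310, p(35)=14883, p(36)=17977, p(37)=21637, p(38)=26015, p(39)=31185, p(40)=37338, p(41)=44583, p(42)=53174, p(43)=63261, p(44)=75175, p(45)=89134, p(46)=105558, p(47)=124754, p(48)=147273, p(49)=173525, p(50)=204226, p(51)=239943, p(52)=281589, p(53)=329931, p(54)=386155, p(55)=451276, p(56)=526823, p(57)=614154, p(58)=715220, p(59)=831820, p(60)=966467, p(61)=1121505, p(62)=1300156, p(63)=1505499, p(64)=1741630, p(65)=2012558, p(66)=2323520, p(67)=2679689, p(68)=3087735, p(69)=3554345, p(70)=4087968, p(71)=4697205, p(72)=5392783, p(73)=6185689, p(74)=7089500, p(75)=8118264, p(76)=9289091, p(77)=10619863, p(78)=12132164, p(79)=13848650, p(80)=15796476, p(81)=18004327, p(82)=20506255, p(83)=23338469, p(84)=26543660, p(85)=30167357, p(86)=34262962, p(87)=38887673, p(88)=44108109, p(89)=49995925, p(90)=56634173, p(91)=64112359, p(92)=72533807, p(93)=82010177, p(94)=92669720, p(95)=104651419, p(96)=118114304, p(97)=133230930, p(98)=150198136, p(99)=169229875, p(100)=190569292, p(101)=214481126, p(102)=241265379, p(103)=271248950, p(104)=304801365, p(105)=342325709, p(106)=384276336, p(107)=431149389, p(108)=483502844, p(109)=541946240, p(110)=607163746, p(111)=679903203, p(112)=761002156, p(113)=851376628, p(114)=952050665, p(115)=1064144451, p(116)=1188908248, p(117)=1327710076, p(118)=1482074143.
Final step: p(119) = p(118) + p(117) - p(114) - p(112) + p(107) + p(104) - p(97) - p(93) + p(84) + p(79) - p(68) - p(62) + p(49) + p(42) - p(27) - p(19) + p(2)
= 1482074143 + 1327710076 - 952050665 - 761002156 + 431149389 + 304801365 - 133230930 - 82010177 + 26543660 + 13848650 - 3087735 - 1300156 + 173525 + 53174 - 3010 - 490 + 2
= 1653668665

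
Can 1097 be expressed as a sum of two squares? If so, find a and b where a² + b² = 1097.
16² + 29² (a=16, b=29)

Factorization: 1097 = 1097
By Fermat: n is sum of two squares iff every prime p ≡ 3 (mod 4) appears to even power.
All primes ≡ 3 (mod 4) appear to even power.
Search a = 0, 1, 2, … for 1097 - a² a perfect square: first hit at a = 16: 1097 - 256 = 841 = 29².
1097 = 16² + 29² = 256 + 841 ✓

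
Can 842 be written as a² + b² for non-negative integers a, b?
1² + 29² (a=1, b=29)

Factorization: 842 = 2 × 421
By Fermat: n is sum of two squares iff every prime p ≡ 3 (mod 4) appears to even power.
All primes ≡ 3 (mod 4) appear to even power.
Search a = 0, 1, 2, … for 842 - a² a perfect square: first hit at a = 1: 842 - 1 = 841 = 29².
842 = 1² + 29² = 1 + 841 ✓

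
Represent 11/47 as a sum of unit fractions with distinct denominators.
1/5 + 1/30 + 1/1410

Greedy algorithm:
11/47: ceiling(47/11) = 5, use 1/5
8/235: ceiling(235/8) = 30, use 1/30
1/1410: ceiling(1410/1) = 1410, use 1/1410
Result: 11/47 = 1/5 + 1/30 + 1/1410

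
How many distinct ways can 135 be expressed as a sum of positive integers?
9035836076

p(n) counts ways to write n as a sum of positive integers (order ignored).
Euler's pentagonal recurrence: p(k) = p(k-1) + p(k-2) - p(k-5) - p(k-7) + p(k-12) + p(k-15) - ... (offsets j(3j∓1)/2, signs ++--, p(0)=1, p(<0)=0).
DP table for k = 0..134: p(0)=1, p(1)=1, p(2)=2, p(3)=3, p(4)=5, p(5)=7, p(6)=11, p(7)=15, p(8)=22, p(9)=30, p(10)=42, p(11)=56, p(12)=77, p(13)=101, p(14)=135, p(15)=176, p(16)=231, p(17)=297, p(18)=385, p(19)=490, p(20)=627, p(21)=792, p(22)=1002, p(23)=1255, p(24)=1575, p(25)=1958, p(26)=2436, p(27)=3010, p(28)=3718, p(29)=4565, p(30)=5604, p(31)=6842, p(32)=8349, p(33)=10143, p(34)=12310, p(35)=14883, p(36)=17977, p(37)=21637, p(38)=26015, p(39)=31185, p(40)=37338, p(41)=44583, p(42)=53174, p(43)=63261, p(44)=75175, p(45)=89134, p(46)=105558, p(47)=124754, p(48)=147273, p(49)=173525, p(50)=204226, p(51)=239943, p(52)=281589, p(53)=329931, p(54)=386155, p(55)=451276, p(56)=526823, p(57)=614154, p(58)=715220, p(59)=831820, p(60)=966467, p(61)=1121505, p(62)=1300156, p(63)=1505499, p(64)=1741630, p(65)=2012558, p(66)=2323520, p(67)=2679689, p(68)=3087735, p(69)=3554345, p(70)=4087968, p(71)=4697205, p(72)=5392783, p(73)=6185689, p(74)=7089500, p(75)=8118264, p(76)=9289091, p(77)=10619863, p(78)=12132164, p(79)=13848650, p(80)=15796476, p(81)=18004327, p(82)=20506255, p(83)=23338469, p(84)=26543660, p(85)=30167357, p(86)=34262962, p(87)=38887673, p(88)=44108109, p(89)=49995925, p(90)=56634173, p(91)=64112359, p(92)=72533807, p(93)=82010177, p(94)=92669720, p(95)=104651419, p(96)=118114304, p(97)=133230930, p(98)=150198136, p(99)=169229875, p(100)=190569292, p(101)=214481126, p(102)=241265379, p(103)=271248950, p(104)=304801365, p(105)=342325709, p(106)=384276336, p(107)=431149389, p(108)=483502844, p(109)=541946240, p(110)=607163746, p(111)=679903203, p(112)=761002156, p(113)=851376628, p(114)=952050665, p(115)=1064144451, p(116)=1188908248, p(117)=1327710076, p(118)=1482074143, p(119)=1653668665, p(120)=1844349560, p(121)=2056148051, p(122)=2291320912, p(123)=2552338241, p(124)=2841940500, p(125)=3163127352, p(126)=3519222692, p(127)=3913864295, p(128)=4351078600, p(129)=4835271870, p(130)=5371315400, p(131)=5964539504, p(132)=6620830889, p(133)=7346629512, p(134)=8149040695.
Final step: p(135) = p(134) + p(133) - p(130) - p(128) + p(123) + p(120) - p(113) - p(109) + p(100) + p(95) - p(84) - p(78) + p(65) + p(58) - p(43) - p(35) + p(18) + p(9)
= 8149040695 + 7346629512 - 5371315400 - 4351078600 + 2552338241 + 1844349560 - 851376628 - 541946240 + 190569292 + 104651419 - 26543660 - 12132164 + 2012558 + 715220 - 63261 - 14883 + 385 + 30
= 9035836076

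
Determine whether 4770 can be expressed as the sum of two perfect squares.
3² + 69² (a=3, b=69)

Factorization: 4770 = 2 × 3^2 × 5 × 53
By Fermat: n is sum of two squares iff every prime p ≡ 3 (mod 4) appears to even power.
All primes ≡ 3 (mod 4) appear to even power.
Search a = 0, 1, 2, … for 4770 - a² a perfect square: first hit at a = 3: 4770 - 9 = 4761 = 69².
4770 = 3² + 69² = 9 + 4761 ✓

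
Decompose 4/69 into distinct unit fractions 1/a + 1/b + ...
1/18 + 1/414

Greedy algorithm:
4/69: ceiling(69/4) = 18, use 1/18
1/414: ceiling(414/1) = 414, use 1/414
Result: 4/69 = 1/18 + 1/414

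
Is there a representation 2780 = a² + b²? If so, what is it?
Not possible

Factorization: 2780 = 2^2 × 5 × 139
By Fermat: n is sum of two squares iff every prime p ≡ 3 (mod 4) appears to even power.
Prime(s) ≡ 3 (mod 4) with odd exponent: [(139, 1)]
Therefore 2780 cannot be expressed as a² + b².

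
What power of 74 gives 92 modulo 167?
33

Baby-step giant-step with step n = ⌈√167⌉ = 13.
Baby steps 74^j mod 167 (j:value) for j=0..12: 0:1, 1:74, 2:132, 3:82, 4:56, 5:136, 6:44, 7:83, 8:130, 9:101, 10:126, 11:139, 12:99.
Giant-step multiplier: 74^(-13) ≡ 74^(166-13) = 74^153 ≡ 129 (mod 167).
Giant steps γ_i = 92·129^i mod 167: γ_0=92, γ_1=11, γ_2=83 (in table at j=7).
x = i·n + j = 2·13 + 7 = 33.
Check: 74^33 ≡ 92 (mod 167).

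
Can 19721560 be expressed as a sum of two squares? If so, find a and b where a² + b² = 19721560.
Not possible

Factorization: 19721560 = 2^3 × 5 × 79^3
By Fermat: n is sum of two squares iff every prime p ≡ 3 (mod 4) appears to even power.
Prime(s) ≡ 3 (mod 4) with odd exponent: [(79, 3)]
Therefore 19721560 cannot be expressed as a² + b².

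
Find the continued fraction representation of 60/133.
[0; 2, 4, 1, 1, 1, 1, 2]

Euclidean algorithm steps:
60 = 0 × 133 + 60
133 = 2 × 60 + 13
60 = 4 × 13 + 8
13 = 1 × 8 + 5
8 = 1 × 5 + 3
5 = 1 × 3 + 2
3 = 1 × 2 + 1
2 = 2 × 1 + 0
Continued fraction: [0; 2, 4, 1, 1, 1, 1, 2]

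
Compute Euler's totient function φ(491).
490

491 = 491
φ(n) = n × ∏(1 - 1/p) for each prime p dividing n
φ(491) = 491 × (1 - 1/491) = 490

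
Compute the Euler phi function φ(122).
60

122 = 2 × 61
φ(n) = n × ∏(1 - 1/p) for each prime p dividing n
φ(122) = 122 × (1 - 1/2) × (1 - 1/61) = 60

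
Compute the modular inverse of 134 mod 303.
251

gcd(134, 303) = 1, so the inverse exists.
Extended Euclidean algorithm on (303, 134):
303 = 2 × 134 + 35  ⟹  35 = (1)·303 + (-2)·134
134 = 3 × 35 + 29  ⟹  29 = (-3)·303 + (7)·134
35 = 1 × 29 + 6  ⟹  6 = (4)·303 + (-9)·134
29 = 4 × 6 + 5  ⟹  5 = (-19)·303 + (43)·134
6 = 1 × 5 + 1  ⟹  1 = (23)·303 + (-52)·134
So (-52)·134 ≡ 1 (mod 303), i.e. 134^(-1) ≡ -52 ≡ 251 (mod 303).
Check: 134 × 251 = 33634 ≡ 1 (mod 303)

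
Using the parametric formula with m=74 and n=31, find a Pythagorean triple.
(4515, 4588, 6437)

Euclid's formula: a = m² - n², b = 2mn, c = m² + n²
m = 74, n = 31
a = 74² - 31² = 5476 - 961 = 4515
b = 2 × 74 × 31 = 4588
c = 74² + 31² = 5476 + 961 = 6437
Verification: 4515² + 4588² = 20385225 + 21049744 = 41434969 = 6437² ✓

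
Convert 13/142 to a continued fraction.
[0; 10, 1, 12]

Euclidean algorithm steps:
13 = 0 × 142 + 13
142 = 10 × 13 + 12
13 = 1 × 12 + 1
12 = 12 × 1 + 0
Continued fraction: [0; 10, 1, 12]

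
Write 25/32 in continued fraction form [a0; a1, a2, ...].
[0; 1, 3, 1, 1, 3]

Euclidean algorithm steps:
25 = 0 × 32 + 25
32 = 1 × 25 + 7
25 = 3 × 7 + 4
7 = 1 × 4 + 3
4 = 1 × 3 + 1
3 = 3 × 1 + 0
Continued fraction: [0; 1, 3, 1, 1, 3]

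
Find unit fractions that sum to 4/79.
1/20 + 1/1580

Greedy algorithm:
4/79: ceiling(79/4) = 20, use 1/20
1/1580: ceiling(1580/1) = 1580, use 1/1580
Result: 4/79 = 1/20 + 1/1580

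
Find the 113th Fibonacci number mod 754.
1

Matrix identity: Q^n = [[F_(n+1), F_n], [F_n, F_(n-1)]] with Q = [[1,1],[1,0]].
n = 113 = 1110001₂. Square-and-multiply, entries mod 754:
Q^1 = [[1,1],[1,0]]
Q^3 = (Q^1)²·Q = [[3,2],[2,1]]
Q^7 = (Q^3)²·Q = [[21,13],[13,8]]
Q^14 = (Q^7)² = [[610,377],[377,233]]
Q^28 = (Q^14)² = [[1,377],[377,378]]
Q^56 = (Q^28)² = [[378,377],[377,1]]
Q^113 = (Q^56)²·Q = [[378,1],[1,377]]
F_113 mod 754 = Q^113[0][1] = 1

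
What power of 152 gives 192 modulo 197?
151

Baby-step giant-step with step n = ⌈√197⌉ = 15.
Baby steps 152^j mod 197 (j:value) for j=0..14: 0:1, 1:152, 2:55, 3:86, 4:70, 5:2, 6:107, 7:110, 8:172, 9:140, 10:4, 11:17, 12:23, 13:147, 14:83.
Giant-step multiplier: 152^(-15) ≡ 152^(196-15) = 152^181 ≡ 74 (mod 197).
Giant steps γ_i = 192·74^i mod 197: γ_0=192, γ_1=24, γ_2=3, γ_3=25, γ_4=77, γ_5=182, γ_6=72, γ_7=9, γ_8=75, γ_9=34, γ_10=152 (in table at j=1).
x = i·n + j = 10·15 + 1 = 151.
Check: 152^151 ≡ 192 (mod 197).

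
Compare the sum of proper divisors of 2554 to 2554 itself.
deficient

Proper divisors of 2554: sum = 1 + 2 + 1277 = 1280
Since 1280 < 2554, 2554 is deficient.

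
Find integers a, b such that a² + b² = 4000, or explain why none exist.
20² + 60² (a=20, b=60)

Factorization: 4000 = 2^5 × 5^3
By Fermat: n is sum of two squares iff every prime p ≡ 3 (mod 4) appears to even power.
All primes ≡ 3 (mod 4) appear to even power.
Search a = 0, 1, 2, … for 4000 - a² a perfect square: first hit at a = 20: 4000 - 400 = 3600 = 60².
4000 = 20² + 60² = 400 + 3600 ✓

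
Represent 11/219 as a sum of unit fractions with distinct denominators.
1/20 + 1/4380

Greedy algorithm:
11/219: ceiling(219/11) = 20, use 1/20
1/4380: ceiling(4380/1) = 4380, use 1/4380
Result: 11/219 = 1/20 + 1/4380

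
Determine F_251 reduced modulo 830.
829

Matrix identity: Q^n = [[F_(n+1), F_n], [F_n, F_(n-1)]] with Q = [[1,1],[1,0]].
n = 251 = 11111011₂. Square-and-multiply, entries mod 830:
Q^1 = [[1,1],[1,0]]
Q^3 = (Q^1)²·Q = [[3,2],[2,1]]
Q^7 = (Q^3)²·Q = [[21,13],[13,8]]
Q^15 = (Q^7)²·Q = [[157,610],[610,377]]
Q^31 = (Q^15)²·Q = [[389,9],[9,380]]
Q^62 = (Q^31)² = [[342,281],[281,61]]
Q^125 = (Q^62)²·Q = [[408,45],[45,363]]
Q^251 = (Q^125)²·Q = [[664,829],[829,665]]
F_251 mod 830 = Q^251[0][1] = 829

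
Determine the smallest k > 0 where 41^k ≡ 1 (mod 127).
63

127 is prime, so ord(41) divides φ(127) = 126.
Divisors of 126: 1, 2, 3, 6, 7, 9, 14, 18, 21, 42, 63, 126.
Repeated squaring: 41^1 ≡ 41, 41^2 ≡ 30, 41^4 ≡ 11, 41^8 ≡ 121, 41^16 ≡ 36, 41^32 ≡ 26, 41^64 ≡ 41 (mod 127).
Test 41^d mod 127 for each divisor d in increasing order:
41^1 ≡ 41
41^2 ≡ 30
41^3 = 41^2·41^1 ≡ 87
41^6 = 41^4·41^2 ≡ 76
41^7 = 41^4·41^2·41^1 ≡ 68
41^9 = 41^8·41^1 ≡ 8
41^14 = 41^8·41^4·41^2 ≡ 52
41^18 = 41^16·41^2 ≡ 64
41^21 = 41^16·41^4·41^1 ≡ 107
41^42 = 41^32·41^8·41^2 ≡ 19
41^63 = 41^32·41^16·41^8·41^4·41^2·41^1 ≡ 1  ← first divisor giving 1
The order is 63.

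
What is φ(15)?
8

15 = 3 × 5
φ(n) = n × ∏(1 - 1/p) for each prime p dividing n
φ(15) = 15 × (1 - 1/3) × (1 - 1/5) = 8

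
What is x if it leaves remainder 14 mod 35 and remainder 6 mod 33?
1029

Using Chinese Remainder Theorem:
M = 35 × 33 = 1155
M1 = 33, M2 = 35
y1 = 33^(-1) mod 35 = 17
y2 = 35^(-1) mod 33 = 17
x = (14×33×17 + 6×35×17) mod 1155 = 1029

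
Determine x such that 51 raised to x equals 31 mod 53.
7

Baby-step giant-step with step n = ⌈√53⌉ = 8.
Baby steps 51^j mod 53 (j:value) for j=0..7: 0:1, 1:51, 2:4, 3:45, 4:16, 5:21, 6:11, 7:31.
h = 31 is already in the table at j=7, so x = 7.
Check: 51^7 ≡ 31 (mod 53).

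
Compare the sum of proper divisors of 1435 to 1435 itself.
deficient

Proper divisors of 1435: sum = 1 + 5 + 7 + 35 + 41 + 205 + 287 = 581
Since 581 < 1435, 1435 is deficient.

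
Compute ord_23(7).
22

23 is prime, so ord(7) divides φ(23) = 22.
Divisors of 22: 1, 2, 11, 22.
Repeated squaring: 7^1 ≡ 7, 7^2 ≡ 3, 7^4 ≡ 9, 7^8 ≡ 12, 7^16 ≡ 6 (mod 23).
Test 7^d mod 23 for each divisor d in increasing order:
7^1 ≡ 7
7^2 ≡ 3
7^11 = 7^8·7^2·7^1 ≡ 22
7^22 = 7^16·7^4·7^2 ≡ 1  ← first divisor giving 1
The order is 22.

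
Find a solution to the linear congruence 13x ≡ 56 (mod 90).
x ≡ 32 (mod 90)

gcd(13, 90) = 1, which divides 56, so solutions exist.
Find 13^(-1) mod 90 by the extended Euclidean algorithm:
90 = 6 × 13 + 12  ⟹  12 = (1)·90 + (-6)·13
13 = 1 × 12 + 1  ⟹  1 = (-1)·90 + (7)·13
So (7)·13 ≡ 1 (mod 90), i.e. 13^(-1) ≡ 7 (mod 90).
x ≡ 7 × 56 = 392 ≡ 32 (mod 90).
Check: 13 × 32 = 416 ≡ 56 (mod 90).
Unique solution: x ≡ 32 (mod 90)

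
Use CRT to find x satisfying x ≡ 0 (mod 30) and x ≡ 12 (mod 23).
150

Using Chinese Remainder Theorem:
M = 30 × 23 = 690
M1 = 23, M2 = 30
y1 = 23^(-1) mod 30 = 17
y2 = 30^(-1) mod 23 = 10
x = (0×23×17 + 12×30×10) mod 690 = 150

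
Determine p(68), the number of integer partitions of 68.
3087735

p(n) counts ways to write n as a sum of positive integers (order ignored).
Euler's pentagonal recurrence: p(k) = p(k-1) + p(k-2) - p(k-5) - p(k-7) + p(k-12) + p(k-15) - ... (offsets j(3j∓1)/2, signs ++--, p(0)=1, p(<0)=0).
DP table for k = 0..67: p(0)=1, p(1)=1, p(2)=2, p(3)=3, p(4)=5, p(5)=7, p(6)=11, p(7)=15, p(8)=22, p(9)=30, p(10)=42, p(11)=56, p(12)=77, p(13)=101, p(14)=135, p(15)=176, p(16)=231, p(17)=297, p(18)=385, p(19)=490, p(20)=627, p(21)=792, p(22)=1002, p(23)=1255, p(24)=1575, p(25)=1958, p(26)=2436, p(27)=3010, p(28)=3718, p(29)=4565, p(30)=5604, p(31)=6842, p(32)=8349, p(33)=10143, p(34)=12310, p(35)=14883, p(36)=17977, p(37)=21637, p(38)=26015, p(39)=31185, p(40)=37338, p(41)=44583, p(42)=53174, p(43)=63261, p(44)=75175, p(45)=89134, p(46)=105558, p(47)=124754, p(48)=147273, p(49)=173525, p(50)=204226, p(51)=239943, p(52)=281589, p(53)=329931, p(54)=386155, p(55)=451276, p(56)=526823, p(57)=614154, p(58)=715220, p(59)=831820, p(60)=966467, p(61)=1121505, p(62)=1300156, p(63)=1505499, p(64)=1741630, p(65)=2012558, p(66)=2323520, p(67)=2679689.
Final step: p(68) = p(67) + p(66) - p(63) - p(61) + p(56) + p(53) - p(46) - p(42) + p(33) + p(28) - p(17) - p(11)
= 2679689 + 2323520 - 1505499 - 1121505 + 526823 + 329931 - 105558 - 53174 + 10143 + 3718 - 297 - 56
= 3087735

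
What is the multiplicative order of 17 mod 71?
10

71 is prime, so ord(17) divides φ(71) = 70.
Divisors of 70: 1, 2, 5, 7, 10, 14, 35, 70.
Repeated squaring: 17^1 ≡ 17, 17^2 ≡ 5, 17^4 ≡ 25, 17^8 ≡ 57, 17^16 ≡ 54, 17^32 ≡ 5, 17^64 ≡ 25 (mod 71).
Test 17^d mod 71 for each divisor d in increasing order:
17^1 ≡ 17
17^2 ≡ 5
17^5 = 17^4·17^1 ≡ 70
17^7 = 17^4·17^2·17^1 ≡ 66
17^10 = 17^8·17^2 ≡ 1  ← first divisor giving 1
The order is 10.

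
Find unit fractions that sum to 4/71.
1/18 + 1/1278

Greedy algorithm:
4/71: ceiling(71/4) = 18, use 1/18
1/1278: ceiling(1278/1) = 1278, use 1/1278
Result: 4/71 = 1/18 + 1/1278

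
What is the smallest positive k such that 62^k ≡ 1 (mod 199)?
11

199 is prime, so ord(62) divides φ(199) = 198.
Divisors of 198: 1, 2, 3, 6, 9, 11, 18, 22, 33, 66, 99, 198.
Repeated squaring: 62^1 ≡ 62, 62^2 ≡ 63, 62^4 ≡ 188, 62^8 ≡ 121, 62^16 ≡ 114, 62^32 ≡ 61, 62^64 ≡ 139, 62^128 ≡ 18 (mod 199).
Test 62^d mod 199 for each divisor d in increasing order:
62^1 ≡ 62
62^2 ≡ 63
62^3 = 62^2·62^1 ≡ 125
62^6 = 62^4·62^2 ≡ 103
62^9 = 62^8·62^1 ≡ 139
62^11 = 62^8·62^2·62^1 ≡ 1  ← first divisor giving 1
The order is 11.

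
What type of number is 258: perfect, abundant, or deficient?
abundant

Proper divisors of 258: sum = 1 + 2 + 3 + 6 + 43 + 86 + 129 = 270
Since 270 > 258, 258 is abundant.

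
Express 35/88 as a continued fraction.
[0; 2, 1, 1, 17]

Euclidean algorithm steps:
35 = 0 × 88 + 35
88 = 2 × 35 + 18
35 = 1 × 18 + 17
18 = 1 × 17 + 1
17 = 17 × 1 + 0
Continued fraction: [0; 2, 1, 1, 17]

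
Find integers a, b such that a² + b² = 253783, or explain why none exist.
Not possible

Factorization: 253783 = 19^3 × 37
By Fermat: n is sum of two squares iff every prime p ≡ 3 (mod 4) appears to even power.
Prime(s) ≡ 3 (mod 4) with odd exponent: [(19, 3)]
Therefore 253783 cannot be expressed as a² + b².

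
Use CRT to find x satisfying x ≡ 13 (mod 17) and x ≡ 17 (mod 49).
115

Using Chinese Remainder Theorem:
M = 17 × 49 = 833
M1 = 49, M2 = 17
y1 = 49^(-1) mod 17 = 8
y2 = 17^(-1) mod 49 = 26
x = (13×49×8 + 17×17×26) mod 833 = 115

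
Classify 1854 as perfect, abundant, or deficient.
abundant

Proper divisors of 1854: sum = 1 + 2 + 3 + 6 + 9 + 18 + 103 + 206 + 309 + 618 + 927 = 2202
Since 2202 > 1854, 1854 is abundant.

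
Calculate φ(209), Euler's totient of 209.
180

209 = 11 × 19
φ(n) = n × ∏(1 - 1/p) for each prime p dividing n
φ(209) = 209 × (1 - 1/11) × (1 - 1/19) = 180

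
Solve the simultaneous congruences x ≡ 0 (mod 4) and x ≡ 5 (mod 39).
44

Using Chinese Remainder Theorem:
M = 4 × 39 = 156
M1 = 39, M2 = 4
y1 = 39^(-1) mod 4 = 3
y2 = 4^(-1) mod 39 = 10
x = (0×39×3 + 5×4×10) mod 156 = 44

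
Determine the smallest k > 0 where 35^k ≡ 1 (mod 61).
60

61 is prime, so ord(35) divides φ(61) = 60.
Divisors of 60: 1, 2, 3, 4, 5, 6, 10, 12, 15, 20, 30, 60.
Repeated squaring: 35^1 ≡ 35, 35^2 ≡ 5, 35^4 ≡ 25, 35^8 ≡ 15, 35^16 ≡ 42, 35^32 ≡ 56 (mod 61).
Test 35^d mod 61 for each divisor d in increasing order:
35^1 ≡ 35
35^2 ≡ 5
35^3 = 35^2·35^1 ≡ 53
35^4 ≡ 25
35^5 = 35^4·35^1 ≡ 21
35^6 = 35^4·35^2 ≡ 3
35^10 = 35^8·35^2 ≡ 14
35^12 = 35^8·35^4 ≡ 9
35^15 = 35^8·35^4·35^2·35^1 ≡ 50
35^20 = 35^16·35^4 ≡ 13
35^30 = 35^16·35^8·35^4·35^2 ≡ 60
35^60 = 35^32·35^16·35^8·35^4 ≡ 1  ← first divisor giving 1
The order is 60.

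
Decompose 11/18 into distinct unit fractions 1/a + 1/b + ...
1/2 + 1/9

Greedy algorithm:
11/18: ceiling(18/11) = 2, use 1/2
1/9: ceiling(9/1) = 9, use 1/9
Result: 11/18 = 1/2 + 1/9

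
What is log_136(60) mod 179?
12

Baby-step giant-step with step n = ⌈√179⌉ = 14.
Baby steps 136^j mod 179 (j:value) for j=0..13: 0:1, 1:136, 2:59, 3:148, 4:80, 5:140, 6:66, 7:26, 8:135, 9:102, 10:89, 11:111, 12:60, 13:105.
h = 60 is already in the table at j=12, so x = 12.
Check: 136^12 ≡ 60 (mod 179).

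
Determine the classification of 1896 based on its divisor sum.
abundant

Proper divisors of 1896: sum = 1 + 2 + 3 + 4 + 6 + 8 + 12 + 24 + 79 + 158 + 237 + 316 + 474 + 632 + 948 = 2904
Since 2904 > 1896, 1896 is abundant.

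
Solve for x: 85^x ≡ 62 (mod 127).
8

Baby-step giant-step with step n = ⌈√127⌉ = 12.
Baby steps 85^j mod 127 (j:value) for j=0..11: 0:1, 1:85, 2:113, 3:80, 4:69, 5:23, 6:50, 7:59, 8:62, 9:63, 10:21, 11:7.
h = 62 is already in the table at j=8, so x = 8.
Check: 85^8 ≡ 62 (mod 127).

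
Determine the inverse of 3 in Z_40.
27

gcd(3, 40) = 1, so the inverse exists.
Extended Euclidean algorithm on (40, 3):
40 = 13 × 3 + 1  ⟹  1 = (1)·40 + (-13)·3
So (-13)·3 ≡ 1 (mod 40), i.e. 3^(-1) ≡ -13 ≡ 27 (mod 40).
Check: 3 × 27 = 81 ≡ 1 (mod 40)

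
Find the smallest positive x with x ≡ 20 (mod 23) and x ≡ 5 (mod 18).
365

Using Chinese Remainder Theorem:
M = 23 × 18 = 414
M1 = 18, M2 = 23
y1 = 18^(-1) mod 23 = 9
y2 = 23^(-1) mod 18 = 11
x = (20×18×9 + 5×23×11) mod 414 = 365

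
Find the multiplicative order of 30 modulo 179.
178

179 is prime, so ord(30) divides φ(179) = 178.
Divisors of 178: 1, 2, 89, 178.
Repeated squaring: 30^1 ≡ 30, 30^2 ≡ 5, 30^4 ≡ 25, 30^8 ≡ 88, 30^16 ≡ 47, 30^32 ≡ 61, 30^64 ≡ 141, 30^128 ≡ 12 (mod 179).
Test 30^d mod 179 for each divisor d in increasing order:
30^1 ≡ 30
30^2 ≡ 5
30^89 = 30^64·30^16·30^8·30^1 ≡ 178
30^178 = 30^128·30^32·30^16·30^2 ≡ 1  ← first divisor giving 1
The order is 178.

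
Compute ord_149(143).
74

149 is prime, so ord(143) divides φ(149) = 148.
Divisors of 148: 1, 2, 4, 37, 74, 148.
Repeated squaring: 143^1 ≡ 143, 143^2 ≡ 36, 143^4 ≡ 104, 143^8 ≡ 88, 143^16 ≡ 145, 143^32 ≡ 16, 143^64 ≡ 107, 143^128 ≡ 125 (mod 149).
Test 143^d mod 149 for each divisor d in increasing order:
143^1 ≡ 143
143^2 ≡ 36
143^4 ≡ 104
143^37 = 143^32·143^4·143^1 ≡ 148
143^74 = 143^64·143^8·143^2 ≡ 1  ← first divisor giving 1
The order is 74.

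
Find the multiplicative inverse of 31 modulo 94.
91

gcd(31, 94) = 1, so the inverse exists.
Extended Euclidean algorithm on (94, 31):
94 = 3 × 31 + 1  ⟹  1 = (1)·94 + (-3)·31
So (-3)·31 ≡ 1 (mod 94), i.e. 31^(-1) ≡ -3 ≡ 91 (mod 94).
Check: 31 × 91 = 2821 ≡ 1 (mod 94)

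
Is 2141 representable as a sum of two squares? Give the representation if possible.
5² + 46² (a=5, b=46)

Factorization: 2141 = 2141
By Fermat: n is sum of two squares iff every prime p ≡ 3 (mod 4) appears to even power.
All primes ≡ 3 (mod 4) appear to even power.
Search a = 0, 1, 2, … for 2141 - a² a perfect square: first hit at a = 5: 2141 - 25 = 2116 = 46².
2141 = 5² + 46² = 25 + 2116 ✓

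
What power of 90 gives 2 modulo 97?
94

Baby-step giant-step with step n = ⌈√97⌉ = 10.
Baby steps 90^j mod 97 (j:value) for j=0..9: 0:1, 1:90, 2:49, 3:45, 4:73, 5:71, 6:85, 7:84, 8:91, 9:42.
Giant-step multiplier: 90^(-10) ≡ 90^(96-10) = 90^86 ≡ 32 (mod 97).
Giant steps γ_i = 2·32^i mod 97: γ_0=2, γ_1=64, γ_2=11, γ_3=61, γ_4=12, γ_5=93, γ_6=66, γ_7=75, γ_8=72, γ_9=73 (in table at j=4).
x = i·n + j = 9·10 + 4 = 94.
Check: 90^94 ≡ 2 (mod 97).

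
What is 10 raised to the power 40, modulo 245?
25

Repeated squaring. Binary of 40 = 101000.
10^1 ≡ 10 (mod 245); 10^2 ≡ 100 (mod 245); 10^4 ≡ 200 (mod 245); 10^8 ≡ 65 (mod 245); 10^16 ≡ 60 (mod 245); 10^32 ≡ 170 (mod 245)
10^40 = 10^8 × 10^32 ≡ 25 (mod 245)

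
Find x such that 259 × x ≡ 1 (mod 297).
211

gcd(259, 297) = 1, so the inverse exists.
Extended Euclidean algorithm on (297, 259):
297 = 1 × 259 + 38  ⟹  38 = (1)·297 + (-1)·259
259 = 6 × 38 + 31  ⟹  31 = (-6)·297 + (7)·259
38 = 1 × 31 + 7  ⟹  7 = (7)·297 + (-8)·259
31 = 4 × 7 + 3  ⟹  3 = (-34)·297 + (39)·259
7 = 2 × 3 + 1  ⟹  1 = (75)·297 + (-86)·259
So (-86)·259 ≡ 1 (mod 297), i.e. 259^(-1) ≡ -86 ≡ 211 (mod 297).
Check: 259 × 211 = 54649 ≡ 1 (mod 297)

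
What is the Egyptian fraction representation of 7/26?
1/4 + 1/52

Greedy algorithm:
7/26: ceiling(26/7) = 4, use 1/4
1/52: ceiling(52/1) = 52, use 1/52
Result: 7/26 = 1/4 + 1/52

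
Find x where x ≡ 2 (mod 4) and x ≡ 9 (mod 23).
78

Using Chinese Remainder Theorem:
M = 4 × 23 = 92
M1 = 23, M2 = 4
y1 = 23^(-1) mod 4 = 3
y2 = 4^(-1) mod 23 = 6
x = (2×23×3 + 9×4×6) mod 92 = 78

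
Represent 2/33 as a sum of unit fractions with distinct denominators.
1/17 + 1/561

Greedy algorithm:
2/33: ceiling(33/2) = 17, use 1/17
1/561: ceiling(561/1) = 561, use 1/561
Result: 2/33 = 1/17 + 1/561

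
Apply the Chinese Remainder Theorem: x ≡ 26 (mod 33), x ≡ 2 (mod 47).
1412

Using Chinese Remainder Theorem:
M = 33 × 47 = 1551
M1 = 47, M2 = 33
y1 = 47^(-1) mod 33 = 26
y2 = 33^(-1) mod 47 = 10
x = (26×47×26 + 2×33×10) mod 1551 = 1412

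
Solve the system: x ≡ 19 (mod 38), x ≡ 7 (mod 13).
475

Using Chinese Remainder Theorem:
M = 38 × 13 = 494
M1 = 13, M2 = 38
y1 = 13^(-1) mod 38 = 3
y2 = 38^(-1) mod 13 = 12
x = (19×13×3 + 7×38×12) mod 494 = 475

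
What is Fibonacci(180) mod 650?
560

Matrix identity: Q^n = [[F_(n+1), F_n], [F_n, F_(n-1)]] with Q = [[1,1],[1,0]].
n = 180 = 10110100₂. Square-and-multiply, entries mod 650:
Q^1 = [[1,1],[1,0]]
Q^2 = (Q^1)² = [[2,1],[1,1]]
Q^5 = (Q^2)²·Q = [[8,5],[5,3]]
Q^11 = (Q^5)²·Q = [[144,89],[89,55]]
Q^22 = (Q^11)² = [[57,161],[161,546]]
Q^45 = (Q^22)²·Q = [[153,570],[570,233]]
Q^90 = (Q^45)² = [[559,320],[320,239]]
Q^180 = (Q^90)² = [[181,560],[560,271]]
F_180 mod 650 = Q^180[0][1] = 560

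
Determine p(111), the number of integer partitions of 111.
679903203

p(n) counts ways to write n as a sum of positive integers (order ignored).
Euler's pentagonal recurrence: p(k) = p(k-1) + p(k-2) - p(k-5) - p(k-7) + p(k-12) + p(k-15) - ... (offsets j(3j∓1)/2, signs ++--, p(0)=1, p(<0)=0).
DP table for k = 0..110: p(0)=1, p(1)=1, p(2)=2, p(3)=3, p(4)=5, p(5)=7, p(6)=11, p(7)=15, p(8)=22, p(9)=30, p(10)=42, p(11)=56, p(12)=77, p(13)=101, p(14)=135, p(15)=176, p(16)=231, p(17)=297, p(18)=385, p(19)=490, p(20)=627, p(21)=792, p(22)=1002, p(23)=1255, p(24)=1575, p(25)=1958, p(26)=2436, p(27)=3010, p(28)=3718, p(29)=4565, p(30)=5604, p(31)=6842, p(32)=8349, p(33)=10143, p(34)=12310, p(35)=14883, p(36)=17977, p(37)=21637, p(38)=26015, p(39)=31185, p(40)=37338, p(41)=44583, p(42)=53174, p(43)=63261, p(44)=75175, p(45)=89134, p(46)=105558, p(47)=124754, p(48)=147273, p(49)=173525, p(50)=204226, p(51)=239943, p(52)=281589, p(53)=329931, p(54)=386155, p(55)=451276, p(56)=526823, p(57)=614154, p(58)=715220, p(59)=831820, p(60)=966467, p(61)=1121505, p(62)=1300156, p(63)=1505499, p(64)=1741630, p(65)=2012558, p(66)=2323520, p(67)=2679689, p(68)=3087735, p(69)=3554345, p(70)=4087968, p(71)=4697205, p(72)=5392783, p(73)=6185689, p(74)=7089500, p(75)=8118264, p(76)=9289091, p(77)=10619863, p(78)=12132164, p(79)=13848650, p(80)=15796476, p(81)=18004327, p(82)=20506255, p(83)=23338469, p(84)=26543660, p(85)=30167357, p(86)=34262962, p(87)=38887673, p(88)=44108109, p(89)=49995925, p(90)=56634173, p(91)=64112359, p(92)=72533807, p(93)=82010177, p(94)=92669720, p(95)=104651419, p(96)=118114304, p(97)=133230930, p(98)=150198136, p(99)=169229875, p(100)=190569292, p(101)=214481126, p(102)=241265379, p(103)=271248950, p(104)=304801365, p(105)=342325709, p(106)=384276336, p(107)=431149389, p(108)=483502844, p(109)=541946240, p(110)=607163746.
Final step: p(111) = p(110) + p(109) - p(106) - p(104) + p(99) + p(96) - p(89) - p(85) + p(76) + p(71) - p(60) - p(54) + p(41) + p(34) - p(19) - p(11)
= 607163746 + 541946240 - 384276336 - 304801365 + 169229875 + 118114304 - 49995925 - 30167357 + 9289091 + 4697205 - 966467 - 386155 + 44583 + 12310 - 490 - 56
= 679903203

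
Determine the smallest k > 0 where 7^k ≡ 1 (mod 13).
12

13 is prime, so ord(7) divides φ(13) = 12.
Divisors of 12: 1, 2, 3, 4, 6, 12.
Repeated squaring: 7^1 ≡ 7, 7^2 ≡ 10, 7^4 ≡ 9, 7^8 ≡ 3 (mod 13).
Test 7^d mod 13 for each divisor d in increasing order:
7^1 ≡ 7
7^2 ≡ 10
7^3 = 7^2·7^1 ≡ 5
7^4 ≡ 9
7^6 = 7^4·7^2 ≡ 12
7^12 = 7^8·7^4 ≡ 1  ← first divisor giving 1
The order is 12.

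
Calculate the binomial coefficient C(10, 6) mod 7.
0

Using Lucas' theorem:
Write n=10 and k=6 in base 7:
n in base 7: [1, 3]
k in base 7: [0, 6]
C(10,6) mod 7 = ∏ C(n_i, k_i) mod 7
Digit binomials (mod 7): C(1,0) = 1; C(3,6) = 0 (k_i > n_i)
Product: 1 × 0 = 0 ≡ 0 (mod 7)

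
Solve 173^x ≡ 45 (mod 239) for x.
40

Baby-step giant-step with step n = ⌈√239⌉ = 16.
Baby steps 173^j mod 239 (j:value) for j=0..15: 0:1, 1:173, 2:54, 3:21, 4:48, 5:178, 6:202, 7:52, 8:153, 9:179, 10:136, 11:106, 12:174, 13:227, 14:75, 15:69.
Giant-step multiplier: 173^(-16) ≡ 173^(238-16) = 173^222 ≡ 147 (mod 239).
Giant steps γ_i = 45·147^i mod 239: γ_0=45, γ_1=162, γ_2=153 (in table at j=8).
x = i·n + j = 2·16 + 8 = 40.
Check: 173^40 ≡ 45 (mod 239).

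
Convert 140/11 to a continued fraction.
[12; 1, 2, 1, 2]

Euclidean algorithm steps:
140 = 12 × 11 + 8
11 = 1 × 8 + 3
8 = 2 × 3 + 2
3 = 1 × 2 + 1
2 = 2 × 1 + 0
Continued fraction: [12; 1, 2, 1, 2]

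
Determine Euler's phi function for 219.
144

219 = 3 × 73
φ(n) = n × ∏(1 - 1/p) for each prime p dividing n
φ(219) = 219 × (1 - 1/3) × (1 - 1/73) = 144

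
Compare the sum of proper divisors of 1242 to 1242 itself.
abundant

Proper divisors of 1242: sum = 1 + 2 + 3 + 6 + 9 + 18 + 23 + 27 + 46 + 54 + 69 + 138 + 207 + 414 + 621 = 1638
Since 1638 > 1242, 1242 is abundant.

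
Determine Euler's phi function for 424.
208

424 = 2^3 × 53
φ(n) = n × ∏(1 - 1/p) for each prime p dividing n
φ(424) = 424 × (1 - 1/2) × (1 - 1/53) = 208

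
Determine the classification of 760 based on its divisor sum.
abundant

Proper divisors of 760: sum = 1 + 2 + 4 + 5 + 8 + 10 + 19 + 20 + 38 + 40 + 76 + 95 + 152 + 190 + 380 = 1040
Since 1040 > 760, 760 is abundant.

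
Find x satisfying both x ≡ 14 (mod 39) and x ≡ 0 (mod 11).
209

Using Chinese Remainder Theorem:
M = 39 × 11 = 429
M1 = 11, M2 = 39
y1 = 11^(-1) mod 39 = 32
y2 = 39^(-1) mod 11 = 2
x = (14×11×32 + 0×39×2) mod 429 = 209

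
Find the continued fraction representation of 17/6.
[2; 1, 5]

Euclidean algorithm steps:
17 = 2 × 6 + 5
6 = 1 × 5 + 1
5 = 5 × 1 + 0
Continued fraction: [2; 1, 5]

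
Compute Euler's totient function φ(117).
72

117 = 3^2 × 13
φ(n) = n × ∏(1 - 1/p) for each prime p dividing n
φ(117) = 117 × (1 - 1/3) × (1 - 1/13) = 72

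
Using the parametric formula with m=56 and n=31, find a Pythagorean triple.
(2175, 3472, 4097)

Euclid's formula: a = m² - n², b = 2mn, c = m² + n²
m = 56, n = 31
a = 56² - 31² = 3136 - 961 = 2175
b = 2 × 56 × 31 = 3472
c = 56² + 31² = 3136 + 961 = 4097
Verification: 2175² + 3472² = 4730625 + 12054784 = 16785409 = 4097² ✓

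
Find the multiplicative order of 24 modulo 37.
36

37 is prime, so ord(24) divides φ(37) = 36.
Divisors of 36: 1, 2, 3, 4, 6, 9, 12, 18, 36.
Repeated squaring: 24^1 ≡ 24, 24^2 ≡ 21, 24^4 ≡ 34, 24^8 ≡ 9, 24^16 ≡ 7, 24^32 ≡ 12 (mod 37).
Test 24^d mod 37 for each divisor d in increasing order:
24^1 ≡ 24
24^2 ≡ 21
24^3 = 24^2·24^1 ≡ 23
24^4 ≡ 34
24^6 = 24^4·24^2 ≡ 11
24^9 = 24^8·24^1 ≡ 31
24^12 = 24^8·24^4 ≡ 10
24^18 = 24^16·24^2 ≡ 36
24^36 = 24^32·24^4 ≡ 1  ← first divisor giving 1
The order is 36.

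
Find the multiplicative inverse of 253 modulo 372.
25

gcd(253, 372) = 1, so the inverse exists.
Extended Euclidean algorithm on (372, 253):
372 = 1 × 253 + 119  ⟹  119 = (1)·372 + (-1)·253
253 = 2 × 119 + 15  ⟹  15 = (-2)·372 + (3)·253
119 = 7 × 15 + 14  ⟹  14 = (15)·372 + (-22)·253
15 = 1 × 14 + 1  ⟹  1 = (-17)·372 + (25)·253
So (25)·253 ≡ 1 (mod 372), i.e. 253^(-1) ≡ 25 (mod 372).
Check: 253 × 25 = 6325 ≡ 1 (mod 372)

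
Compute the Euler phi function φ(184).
88

184 = 2^3 × 23
φ(n) = n × ∏(1 - 1/p) for each prime p dividing n
φ(184) = 184 × (1 - 1/2) × (1 - 1/23) = 88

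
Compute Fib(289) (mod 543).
199

Matrix identity: Q^n = [[F_(n+1), F_n], [F_n, F_(n-1)]] with Q = [[1,1],[1,0]].
n = 289 = 100100001₂. Square-and-multiply, entries mod 543:
Q^1 = [[1,1],[1,0]]
Q^2 = (Q^1)² = [[2,1],[1,1]]
Q^4 = (Q^2)² = [[5,3],[3,2]]
Q^9 = (Q^4)²·Q = [[55,34],[34,21]]
Q^18 = (Q^9)² = [[380,412],[412,511]]
Q^36 = (Q^18)² = [[290,24],[24,266]]
Q^72 = (Q^36)² = [[511,312],[312,199]]
Q^144 = (Q^72)² = [[85,519],[519,109]]
Q^289 = (Q^144)²·Q = [[430,199],[199,231]]
F_289 mod 543 = Q^289[0][1] = 199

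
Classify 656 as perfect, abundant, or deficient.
deficient

Proper divisors of 656: sum = 1 + 2 + 4 + 8 + 16 + 41 + 82 + 164 + 328 = 646
Since 646 < 656, 656 is deficient.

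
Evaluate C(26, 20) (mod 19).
7

Using Lucas' theorem:
Write n=26 and k=20 in base 19:
n in base 19: [1, 7]
k in base 19: [1, 1]
C(26,20) mod 19 = ∏ C(n_i, k_i) mod 19
Digit binomials (mod 19): C(1,1) = 1; C(7,1) = 7
Product: 1 × 7 = 7 ≡ 7 (mod 19)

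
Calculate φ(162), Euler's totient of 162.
54

162 = 2 × 3^4
φ(n) = n × ∏(1 - 1/p) for each prime p dividing n
φ(162) = 162 × (1 - 1/2) × (1 - 1/3) = 54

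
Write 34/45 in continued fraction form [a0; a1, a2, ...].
[0; 1, 3, 11]

Euclidean algorithm steps:
34 = 0 × 45 + 34
45 = 1 × 34 + 11
34 = 3 × 11 + 1
11 = 11 × 1 + 0
Continued fraction: [0; 1, 3, 11]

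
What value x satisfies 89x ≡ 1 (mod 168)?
17

gcd(89, 168) = 1, so the inverse exists.
Extended Euclidean algorithm on (168, 89):
168 = 1 × 89 + 79  ⟹  79 = (1)·168 + (-1)·89
89 = 1 × 79 + 10  ⟹  10 = (-1)·168 + (2)·89
79 = 7 × 10 + 9  ⟹  9 = (8)·168 + (-15)·89
10 = 1 × 9 + 1  ⟹  1 = (-9)·168 + (17)·89
So (17)·89 ≡ 1 (mod 168), i.e. 89^(-1) ≡ 17 (mod 168).
Check: 89 × 17 = 1513 ≡ 1 (mod 168)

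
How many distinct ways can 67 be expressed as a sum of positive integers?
2679689

p(n) counts ways to write n as a sum of positive integers (order ignored).
Euler's pentagonal recurrence: p(k) = p(k-1) + p(k-2) - p(k-5) - p(k-7) + p(k-12) + p(k-15) - ... (offsets j(3j∓1)/2, signs ++--, p(0)=1, p(<0)=0).
DP table for k = 0..66: p(0)=1, p(1)=1, p(2)=2, p(3)=3, p(4)=5, p(5)=7, p(6)=11, p(7)=15, p(8)=22, p(9)=30, p(10)=42, p(11)=56, p(12)=77, p(13)=101, p(14)=135, p(15)=176, p(16)=231, p(17)=297, p(18)=385, p(19)=490, p(20)=627, p(21)=792, p(22)=1002, p(23)=1255, p(24)=1575, p(25)=1958, p(26)=2436, p(27)=3010, p(28)=3718, p(29)=4565, p(30)=5604, p(31)=6842, p(32)=8349, p(33)=10143, p(34)=12310, p(35)=14883, p(36)=17977, p(37)=21637, p(38)=26015, p(39)=31185, p(40)=37338, p(41)=44583, p(42)=53174, p(43)=63261, p(44)=75175, p(45)=89134, p(46)=105558, p(47)=124754, p(48)=147273, p(49)=173525, p(50)=204226, p(51)=239943, p(52)=281589, p(53)=329931, p(54)=386155, p(55)=451276, p(56)=526823, p(57)=614154, p(58)=715220, p(59)=831820, p(60)=966467, p(61)=1121505, p(62)=1300156, p(63)=1505499, p(64)=1741630, p(65)=2012558, p(66)=2323520.
Final step: p(67) = p(66) + p(65) - p(62) - p(60) + p(55) + p(52) - p(45) - p(41) + p(32) + p(27) - p(16) - p(10)
= 2323520 + 2012558 - 1300156 - 966467 + 451276 + 281589 - 89134 - 44583 + 8349 + 3010 - 231 - 42
= 2679689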